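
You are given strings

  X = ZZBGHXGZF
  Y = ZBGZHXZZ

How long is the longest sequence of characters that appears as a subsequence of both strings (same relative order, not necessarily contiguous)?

6

Let dp[i][j] be the LCS length of the first i characters of X and the first j characters of Y. dp[i][j] = dp[i-1][j-1]+1 when the i-th and j-th characters match, else max(dp[i-1][j], dp[i][j-1]).
    ·  Z  B  G  Z  H  X  Z  Z
 ·  0  0  0  0  0  0  0  0  0
 Z  0  1  1  1  1  1  1  1  1
 Z  0  1  1  1  2  2  2  2  2
 B  0  1  2  2  2  2  2  2  2
 G  0  1  2  3  3  3  3  3  3
 H  0  1  2  3  3  4  4  4  4
 X  0  1  2  3  3  4  5  5  5
 G  0  1  2  3  3  4  5  5  5
 Z  0  1  2  3  4  4  5  6  6
 F  0  1  2  3  4  4  5  6  6
dp[9][8] = 6. One LCS (by backtracking along matches): ZBGHXZ.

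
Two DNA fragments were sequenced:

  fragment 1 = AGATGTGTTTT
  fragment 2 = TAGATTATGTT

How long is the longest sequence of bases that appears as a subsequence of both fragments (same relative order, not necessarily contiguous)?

8

Pick A at fragment 1[1]=fragment 2[2], then G at fragment 1[2]=fragment 2[3], then A at fragment 1[3]=fragment 2[4], then T at fragment 1[4]=fragment 2[6], then T at fragment 1[6]=fragment 2[8], then G at fragment 1[7]=fragment 2[9], then T at fragment 1[10]=fragment 2[10], then T at fragment 1[11]=fragment 2[11]; all 8 bases appear in both, in order. The LCS DP gives dp[11][11] = 8, so this is optimal.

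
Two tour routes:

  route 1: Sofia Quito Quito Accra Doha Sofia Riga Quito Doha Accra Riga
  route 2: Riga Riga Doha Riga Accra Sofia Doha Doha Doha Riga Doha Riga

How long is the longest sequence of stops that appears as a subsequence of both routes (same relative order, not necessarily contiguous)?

5

Pick Sofia [1,6], then Doha [5,9], then Riga [7,10], then Doha [9,11], then Riga [11,12]; all 5 stops appear in both, in order. dp[11][12] = 5 confirms this is the maximum.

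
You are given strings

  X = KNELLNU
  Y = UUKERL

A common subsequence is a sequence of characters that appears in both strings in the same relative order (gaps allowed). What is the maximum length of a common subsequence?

Match K at X[1]=Y[3], E at X[3]=Y[4], L at X[5]=Y[6] — 3 characters in the same relative order in both. Since dp[7][6] = 3, nothing longer is possible.

3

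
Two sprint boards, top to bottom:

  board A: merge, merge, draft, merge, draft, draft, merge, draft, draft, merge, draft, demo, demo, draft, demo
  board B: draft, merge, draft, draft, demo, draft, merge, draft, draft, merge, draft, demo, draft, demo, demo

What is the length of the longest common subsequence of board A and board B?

12

Match merge at board A[2]=board B[2] → draft at board A[3]=board B[3] → draft at board A[5]=board B[4] → draft at board A[6]=board B[6] → merge at board A[7]=board B[7] → draft at board A[8]=board B[8] → draft at board A[9]=board B[9] → merge at board A[10]=board B[10] → draft at board A[11]=board B[11] → demo at board A[12]=board B[12] → demo at board A[13]=board B[14] → demo at board A[15]=board B[15] — 12 tasks in the same relative order in both. The LCS DP gives dp[15][15] = 12, so this is optimal.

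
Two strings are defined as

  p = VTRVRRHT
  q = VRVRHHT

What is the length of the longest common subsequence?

Let dp[i][j] be the LCS length of the first i characters of p and the first j characters of q. dp[i][j] = dp[i-1][j-1]+1 when the i-th and j-th characters match, else max(dp[i-1][j], dp[i][j-1]).
    ·  V  R  V  R  H  H  T
 ·  0  0  0  0  0  0  0  0
 V  0  1  1  1  1  1  1  1
 T  0  1  1  1  1  1  1  2
 R  0  1  2  2  2  2  2  2
 V  0  1  2  3  3  3  3  3
 R  0  1  2  3  4  4  4  4
 R  0  1  2  3  4  4  4  4
 H  0  1  2  3  4  5  5  5
 T  0  1  2  3  4  5  5  6
dp[8][7] = 6. One LCS (by backtracking along matches): VRVRHT.

6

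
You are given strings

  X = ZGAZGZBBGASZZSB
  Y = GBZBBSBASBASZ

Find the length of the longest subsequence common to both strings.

7

Pick G [2,1] → Z [4,3] → B [7,7] → B [8,10] → A [10,11] → S [11,12] → Z [13,13]; all 7 characters appear in both, in order, and the DP table's final entry dp[15][13] is also 7, so no common subsequence is longer.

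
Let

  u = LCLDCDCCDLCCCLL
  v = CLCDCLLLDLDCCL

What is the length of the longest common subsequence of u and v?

10

Taking C at u[2]=v[1], then L at u[3]=v[2], then C at u[5]=v[3], then D at u[6]=v[4], then C at u[7]=v[5], then D at u[9]=v[9], then L at u[10]=v[10], then C at u[12]=v[12], then C at u[13]=v[13], then L at u[15]=v[14] gives a common subsequence of length 10, and the DP table's final entry dp[15][14] is also 10, so no common subsequence is longer.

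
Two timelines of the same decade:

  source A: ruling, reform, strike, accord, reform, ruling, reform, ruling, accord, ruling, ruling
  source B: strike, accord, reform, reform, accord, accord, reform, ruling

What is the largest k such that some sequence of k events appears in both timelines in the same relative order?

6

One common subsequence of length 6: strike [3,1] → accord [4,2] → reform [5,3] → reform [7,4] → accord [9,6] → ruling [11,8], and the DP table's final entry dp[11][8] is also 6, so no common subsequence is longer.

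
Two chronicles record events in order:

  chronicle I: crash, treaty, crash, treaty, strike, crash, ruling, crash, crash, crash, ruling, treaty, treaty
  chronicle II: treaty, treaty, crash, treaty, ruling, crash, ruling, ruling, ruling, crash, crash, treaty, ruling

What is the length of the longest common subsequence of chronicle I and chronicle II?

Match treaty (chronicle I #2, chronicle II #2), then crash (chronicle I #3, chronicle II #3), then treaty (chronicle I #4, chronicle II #4), then crash (chronicle I #6, chronicle II #6), then ruling (chronicle I #7, chronicle II #9), then crash (chronicle I #8, chronicle II #10), then crash (chronicle I #9, chronicle II #11), then ruling (chronicle I #11, chronicle II #13) — 8 events in the same relative order in both. dp[13][13] = 8 confirms this is the maximum.

8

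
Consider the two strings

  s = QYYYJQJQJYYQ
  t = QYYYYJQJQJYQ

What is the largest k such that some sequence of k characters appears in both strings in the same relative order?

Pick Q [1,1] → Y [2,3] → Y [3,4] → Y [4,5] → J [5,6] → Q [6,7] → J [7,8] → Q [8,9] → J [9,10] → Y [11,11] → Q [12,12]; all 11 characters appear in both, in order. dp[12][12] = 11 confirms this is the maximum.

11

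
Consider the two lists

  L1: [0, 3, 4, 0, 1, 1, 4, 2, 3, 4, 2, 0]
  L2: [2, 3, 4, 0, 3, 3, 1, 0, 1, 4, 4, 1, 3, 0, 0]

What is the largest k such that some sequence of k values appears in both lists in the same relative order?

8

Pick 3 [2,2], 4 [3,3], 0 [4,4], 1 [5,7], 1 [6,9], 4 [7,11], 3 [9,13], 0 [12,15]; all 8 values appear in both, in order. dp[12][15] = 8 confirms this is the maximum.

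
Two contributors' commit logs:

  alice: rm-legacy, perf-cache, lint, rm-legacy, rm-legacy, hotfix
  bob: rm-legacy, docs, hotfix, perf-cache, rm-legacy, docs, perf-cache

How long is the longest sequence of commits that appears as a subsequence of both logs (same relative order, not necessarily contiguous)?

3

Pick rm-legacy at alice[1]=bob[1]; then perf-cache at alice[2]=bob[4]; then rm-legacy at alice[4]=bob[5]; all 3 commits appear in both, in order. Since dp[6][7] = 3, nothing longer is possible.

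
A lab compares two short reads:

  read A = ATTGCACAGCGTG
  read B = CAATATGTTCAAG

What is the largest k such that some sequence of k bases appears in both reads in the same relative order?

8

Taking A (read A #1, read B #3) → T (read A #2, read B #4) → T (read A #3, read B #6) → G (read A #4, read B #7) → C (read A #5, read B #10) → A (read A #6, read B #11) → A (read A #8, read B #12) → G (read A #13, read B #13) gives a common subsequence of length 8. The LCS DP gives dp[13][13] = 8, so this is optimal.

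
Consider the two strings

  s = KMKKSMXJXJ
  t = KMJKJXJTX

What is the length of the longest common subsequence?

Match K at s[1]=t[1], M at s[2]=t[2], K at s[3]=t[4], X at s[7]=t[6], J at s[8]=t[7], X at s[9]=t[9] — 6 characters in the same relative order in both. dp[10][9] = 6 confirms this is the maximum.

6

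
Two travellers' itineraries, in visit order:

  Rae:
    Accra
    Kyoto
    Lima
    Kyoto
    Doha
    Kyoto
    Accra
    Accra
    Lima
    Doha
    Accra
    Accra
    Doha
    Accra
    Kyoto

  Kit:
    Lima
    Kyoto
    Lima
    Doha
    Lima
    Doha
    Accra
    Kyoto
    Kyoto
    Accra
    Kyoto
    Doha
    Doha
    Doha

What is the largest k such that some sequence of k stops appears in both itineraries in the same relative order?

One common subsequence of length 8: Kyoto [2,2], then Lima [3,3], then Doha [5,4], then Lima [9,5], then Doha [10,6], then Accra [11,7], then Accra [12,10], then Doha [13,14]. Since dp[15][14] = 8, nothing longer is possible.

8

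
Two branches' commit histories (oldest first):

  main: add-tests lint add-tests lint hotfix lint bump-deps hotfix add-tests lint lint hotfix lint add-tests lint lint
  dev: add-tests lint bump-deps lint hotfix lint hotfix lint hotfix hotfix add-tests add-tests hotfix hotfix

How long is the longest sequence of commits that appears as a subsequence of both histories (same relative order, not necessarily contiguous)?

9

One common subsequence of length 9: add-tests (main #1, dev #1), lint (main #2, dev #2), lint (main #4, dev #4), hotfix (main #5, dev #5), lint (main #6, dev #6), hotfix (main #8, dev #7), lint (main #10, dev #8), hotfix (main #12, dev #10), add-tests (main #14, dev #12). dp[16][14] = 9 confirms this is the maximum.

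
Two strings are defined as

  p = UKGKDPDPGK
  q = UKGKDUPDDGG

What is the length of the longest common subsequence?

Let dp[i][j] be the LCS length of the first i characters of p and the first j characters of q. dp[i][j] = dp[i-1][j-1]+1 when the i-th and j-th characters match, else max(dp[i-1][j], dp[i][j-1]).
    ·  U  K  G  K  D  U  P  D  D  G  G
 ·  0  0  0  0  0  0  0  0  0  0  0  0
 U  0  1  1  1  1  1  1  1  1  1  1  1
 K  0  1  2  2  2  2  2  2  2  2  2  2
 G  0  1  2  3  3  3  3  3  3  3  3  3
 K  0  1  2  3  4  4  4  4  4  4  4  4
 D  0  1  2  3  4  5  5  5  5  5  5  5
 P  0  1  2  3  4  5  5  6  6  6  6  6
 D  0  1  2  3  4  5  5  6  7  7  7  7
 P  0  1  2  3  4  5  5  6  7  7  7  7
 G  0  1  2  3  4  5  5  6  7  7  8  8
 K  0  1  2  3  4  5  5  6  7  7  8  8
dp[10][11] = 8. One LCS (by backtracking along matches): UKGKDPDG.

8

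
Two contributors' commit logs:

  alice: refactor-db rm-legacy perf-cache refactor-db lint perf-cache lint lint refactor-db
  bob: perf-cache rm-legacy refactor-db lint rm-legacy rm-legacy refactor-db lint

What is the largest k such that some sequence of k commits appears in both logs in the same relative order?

Pick refactor-db (alice #1, bob #3), rm-legacy (alice #2, bob #6), refactor-db (alice #4, bob #7), lint (alice #8, bob #8); all 4 commits appear in both, in order. Since dp[9][8] = 4, nothing longer is possible.

4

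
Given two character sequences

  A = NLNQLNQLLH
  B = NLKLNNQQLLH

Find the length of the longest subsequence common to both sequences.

8

Taking N at A[1]=B[1]; then L at A[2]=B[4]; then N at A[3]=B[6]; then Q at A[4]=B[7]; then Q at A[7]=B[8]; then L at A[8]=B[9]; then L at A[9]=B[10]; then H at A[10]=B[11] gives a common subsequence of length 8. Since dp[10][11] = 8, nothing longer is possible.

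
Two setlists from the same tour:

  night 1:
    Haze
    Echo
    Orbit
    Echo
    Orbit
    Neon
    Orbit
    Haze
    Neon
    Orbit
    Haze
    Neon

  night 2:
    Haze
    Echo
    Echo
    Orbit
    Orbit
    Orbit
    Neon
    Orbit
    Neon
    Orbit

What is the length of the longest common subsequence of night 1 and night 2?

One common subsequence of length 8: Haze at night 1[1]=night 2[1], then Echo at night 1[2]=night 2[3], then Orbit at night 1[3]=night 2[5], then Orbit at night 1[5]=night 2[6], then Neon at night 1[6]=night 2[7], then Orbit at night 1[7]=night 2[8], then Neon at night 1[9]=night 2[9], then Orbit at night 1[10]=night 2[10]. dp[12][10] = 8 confirms this is the maximum.

8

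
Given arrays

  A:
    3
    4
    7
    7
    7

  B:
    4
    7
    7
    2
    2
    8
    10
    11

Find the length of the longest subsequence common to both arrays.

Let dp[i][j] be the LCS length of the first i values of A and the first j values of B. dp[i][j] = dp[i-1][j-1]+1 when the i-th and j-th values match, else max(dp[i-1][j], dp[i][j-1]).
    ·  4  7  7  2  2  8 10 11
 ·  0  0  0  0  0  0  0  0  0
 3  0  0  0  0  0  0  0  0  0
 4  0  1  1  1  1  1  1  1  1
 7  0  1  2  2  2  2  2  2  2
 7  0  1  2  3  3  3  3  3  3
 7  0  1  2  3  3  3  3  3  3
dp[5][8] = 3. One LCS (by backtracking along matches): 4, 7, 7.

3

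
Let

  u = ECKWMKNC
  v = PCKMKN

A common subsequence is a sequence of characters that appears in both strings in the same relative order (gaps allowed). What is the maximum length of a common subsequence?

5

One common subsequence of length 5: C at u[2]=v[2], K at u[3]=v[3], M at u[5]=v[4], K at u[6]=v[5], N at u[7]=v[6]. dp[8][6] = 5 confirms this is the maximum.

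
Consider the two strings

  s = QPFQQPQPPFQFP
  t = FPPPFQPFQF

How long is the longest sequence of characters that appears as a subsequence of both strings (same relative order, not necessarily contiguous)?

Taking P [2,4], F [3,5], Q [7,6], P [9,7], F [10,8], Q [11,9], F [12,10] gives a common subsequence of length 7. dp[13][10] = 7 confirms this is the maximum.

7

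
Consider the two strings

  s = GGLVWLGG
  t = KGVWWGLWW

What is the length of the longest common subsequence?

4

Taking G at s[1]=t[2], then G at s[2]=t[6], then L at s[3]=t[7], then W at s[5]=t[9] gives a common subsequence of length 4. The LCS DP gives dp[8][9] = 4, so this is optimal.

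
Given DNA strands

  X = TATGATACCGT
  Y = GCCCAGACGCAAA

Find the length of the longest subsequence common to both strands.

One common subsequence of length 5: A (X #2, Y #5); then G (X #4, Y #6); then A (X #7, Y #7); then C (X #8, Y #8); then C (X #9, Y #10). dp[11][13] = 5 confirms this is the maximum.

5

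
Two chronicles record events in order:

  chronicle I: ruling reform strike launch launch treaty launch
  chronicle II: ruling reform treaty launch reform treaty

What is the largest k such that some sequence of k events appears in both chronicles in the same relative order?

4

Taking ruling (chronicle I #1, chronicle II #1); then reform (chronicle I #2, chronicle II #2); then launch (chronicle I #4, chronicle II #4); then treaty (chronicle I #6, chronicle II #6) gives a common subsequence of length 4, and the DP table's final entry dp[7][6] is also 4, so no common subsequence is longer.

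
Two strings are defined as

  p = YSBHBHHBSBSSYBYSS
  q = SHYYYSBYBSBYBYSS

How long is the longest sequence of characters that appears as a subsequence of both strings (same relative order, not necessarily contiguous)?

Pick Y [1,5] → S [2,6] → B [3,7] → B [8,9] → S [9,10] → B [10,11] → Y [13,12] → B [14,13] → Y [15,14] → S [16,15] → S [17,16]; all 11 characters appear in both, in order. Since dp[17][16] = 11, nothing longer is possible.

11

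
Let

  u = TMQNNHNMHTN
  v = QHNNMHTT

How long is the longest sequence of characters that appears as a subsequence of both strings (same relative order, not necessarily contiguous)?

Pick Q [3,1] → N [5,3] → N [7,4] → M [8,5] → H [9,6] → T [10,8]; all 6 characters appear in both, in order. dp[11][8] = 6 confirms this is the maximum.

6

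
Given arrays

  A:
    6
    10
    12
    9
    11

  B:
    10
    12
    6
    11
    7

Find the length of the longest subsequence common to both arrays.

Match 10 [2,1] → 12 [3,2] → 11 [5,4] — 3 values in the same relative order in both. Since dp[5][5] = 3, nothing longer is possible.

3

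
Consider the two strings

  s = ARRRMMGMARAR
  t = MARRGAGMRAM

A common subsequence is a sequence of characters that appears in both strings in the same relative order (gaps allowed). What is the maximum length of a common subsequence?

Match A [1,2]; then R [2,3]; then R [3,4]; then G [7,7]; then M [8,8]; then R [10,9]; then A [11,10] — 7 characters in the same relative order in both. dp[12][11] = 7 confirms this is the maximum.

7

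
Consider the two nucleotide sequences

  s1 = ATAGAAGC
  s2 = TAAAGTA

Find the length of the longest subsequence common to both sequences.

Let dp[i][j] be the LCS length of the first i bases of s1 and the first j bases of s2. dp[i][j] = dp[i-1][j-1]+1 when the i-th and j-th bases match, else max(dp[i-1][j], dp[i][j-1]).
    ·  T  A  A  A  G  T  A
 ·  0  0  0  0  0  0  0  0
 A  0  0  1  1  1  1  1  1
 T  0  1  1  1  1  1  2  2
 A  0  1  2  2  2  2  2  3
 G  0  1  2  2  2  3  3  3
 A  0  1  2  3  3  3  3  4
 A  0  1  2  3  4  4  4  4
 G  0  1  2  3  4  5  5  5
 C  0  1  2  3  4  5  5  5
dp[8][7] = 5. One LCS (by backtracking along matches): TAAAG.

5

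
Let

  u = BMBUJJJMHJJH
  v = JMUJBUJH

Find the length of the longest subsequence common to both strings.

One common subsequence of length 5: M at u[2]=v[2]; then B at u[3]=v[5]; then U at u[4]=v[6]; then J at u[11]=v[7]; then H at u[12]=v[8]. The LCS DP gives dp[12][8] = 5, so this is optimal.

5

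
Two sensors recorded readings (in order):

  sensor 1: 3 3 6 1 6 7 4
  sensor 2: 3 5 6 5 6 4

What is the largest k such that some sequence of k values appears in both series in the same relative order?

4

Taking 3 [1,1], then 6 [3,3], then 6 [5,5], then 4 [7,6] gives a common subsequence of length 4, and the DP table's final entry dp[7][6] is also 4, so no common subsequence is longer.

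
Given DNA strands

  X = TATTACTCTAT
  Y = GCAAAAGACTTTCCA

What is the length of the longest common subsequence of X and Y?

6

Pick T (X #1, Y #10), T (X #3, Y #11), T (X #4, Y #12), C (X #6, Y #13), C (X #8, Y #14), A (X #10, Y #15); all 6 bases appear in both, in order. The LCS DP gives dp[11][15] = 6, so this is optimal.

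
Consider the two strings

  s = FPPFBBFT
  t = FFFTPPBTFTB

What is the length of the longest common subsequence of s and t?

6

Taking F [1,3], then P [2,5], then P [3,6], then B [5,7], then F [7,9], then T [8,10] gives a common subsequence of length 6. The LCS DP gives dp[8][11] = 6, so this is optimal.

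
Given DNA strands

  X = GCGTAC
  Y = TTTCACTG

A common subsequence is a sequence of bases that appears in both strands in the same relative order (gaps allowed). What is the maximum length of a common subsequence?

Match C at X[2]=Y[4], then A at X[5]=Y[5], then C at X[6]=Y[6] — 3 bases in the same relative order in both. Since dp[6][8] = 3, nothing longer is possible.

3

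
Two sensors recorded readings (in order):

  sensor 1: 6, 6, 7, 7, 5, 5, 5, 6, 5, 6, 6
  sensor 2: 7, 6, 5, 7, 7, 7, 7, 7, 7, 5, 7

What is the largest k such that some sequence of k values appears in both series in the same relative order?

4

Taking 6 [1,2]; then 7 [3,8]; then 7 [4,9]; then 5 [5,10] gives a common subsequence of length 4, and the DP table's final entry dp[11][11] is also 4, so no common subsequence is longer.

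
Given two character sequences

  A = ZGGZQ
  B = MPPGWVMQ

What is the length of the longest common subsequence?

2

Let dp[i][j] be the LCS length of the first i characters of A and the first j characters of B. dp[i][j] = dp[i-1][j-1]+1 when the i-th and j-th characters match, else max(dp[i-1][j], dp[i][j-1]).
    ·  M  P  P  G  W  V  M  Q
 ·  0  0  0  0  0  0  0  0  0
 Z  0  0  0  0  0  0  0  0  0
 G  0  0  0  0  1  1  1  1  1
 G  0  0  0  0  1  1  1  1  1
 Z  0  0  0  0  1  1  1  1  1
 Q  0  0  0  0  1  1  1  1  2
dp[5][8] = 2. One LCS (by backtracking along matches): GQ.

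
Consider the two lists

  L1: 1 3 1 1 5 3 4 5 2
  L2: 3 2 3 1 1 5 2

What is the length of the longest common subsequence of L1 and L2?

Let dp[i][j] be the LCS length of the first i values of L1 and the first j values of L2. dp[i][j] = dp[i-1][j-1]+1 when the i-th and j-th values match, else max(dp[i-1][j], dp[i][j-1]).
    ·  3  2  3  1  1  5  2
 ·  0  0  0  0  0  0  0  0
 1  0  0  0  0  1  1  1  1
 3  0  1  1  1  1  1  1  1
 1  0  1  1  1  2  2  2  2
 1  0  1  1  1  2  3  3  3
 5  0  1  1  1  2  3  4  4
 3  0  1  1  2  2  3  4  4
 4  0  1  1  2  2  3  4  4
 5  0  1  1  2  2  3  4  4
 2  0  1  2  2  2  3  4  5
dp[9][7] = 5. One LCS (by backtracking along matches): 3, 1, 1, 5, 2.

5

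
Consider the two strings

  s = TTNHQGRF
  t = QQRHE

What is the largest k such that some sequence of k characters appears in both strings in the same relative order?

2

Match Q (s #5, t #2); then R (s #7, t #3) — 2 characters in the same relative order in both, and the DP table's final entry dp[8][5] is also 2, so no common subsequence is longer.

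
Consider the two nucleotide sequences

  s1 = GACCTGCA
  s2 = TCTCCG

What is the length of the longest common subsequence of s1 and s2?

Let dp[i][j] be the LCS length of the first i bases of s1 and the first j bases of s2. dp[i][j] = dp[i-1][j-1]+1 when the i-th and j-th bases match, else max(dp[i-1][j], dp[i][j-1]).
    ·  T  C  T  C  C  G
 ·  0  0  0  0  0  0  0
 G  0  0  0  0  0  0  1
 A  0  0  0  0  0  0  1
 C  0  0  1  1  1  1  1
 C  0  0  1  1  2  2  2
 T  0  1  1  2  2  2  2
 G  0  1  1  2  2  2  3
 C  0  1  2  2  3  3  3
 A  0  1  2  2  3  3  3
dp[8][6] = 3. One LCS (by backtracking along matches): CCG.

3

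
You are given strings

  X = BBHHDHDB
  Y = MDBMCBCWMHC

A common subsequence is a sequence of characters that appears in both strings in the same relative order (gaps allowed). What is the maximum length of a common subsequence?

3

Taking B (X #1, Y #3) → B (X #2, Y #6) → H (X #3, Y #10) gives a common subsequence of length 3, and the DP table's final entry dp[8][11] is also 3, so no common subsequence is longer.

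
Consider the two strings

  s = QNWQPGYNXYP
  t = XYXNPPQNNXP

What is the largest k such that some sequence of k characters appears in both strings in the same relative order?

Taking Q [1,7] → N [2,8] → N [8,9] → X [9,10] → P [11,11] gives a common subsequence of length 5. dp[11][11] = 5 confirms this is the maximum.

5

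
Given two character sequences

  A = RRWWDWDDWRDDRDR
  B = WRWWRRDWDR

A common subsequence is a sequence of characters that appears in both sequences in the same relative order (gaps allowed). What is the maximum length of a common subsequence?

Let dp[i][j] be the LCS length of the first i characters of A and the first j characters of B. dp[i][j] = dp[i-1][j-1]+1 when the i-th and j-th characters match, else max(dp[i-1][j], dp[i][j-1]).
    ·  W  R  W  W  R  R  D  W  D  R
 ·  0  0  0  0  0  0  0  0  0  0  0
 R  0  0  1  1  1  1  1  1  1  1  1
 R  0  0  1  1  1  2  2  2  2  2  2
 W  0  1  1  2  2  2  2  2  3  3  3
 W  0  1  1  2  3  3  3  3  3  3  3
 D  0  1  1  2  3  3  3  4  4  4  4
 W  0  1  1  2  3  3  3  4  5  5  5
 D  0  1  1  2  3  3  3  4  5  6  6
 D  0  1  1  2  3  3  3  4  5  6  6
 W  0  1  1  2  3  3  3  4  5  6  6
 R  0  1  2  2  3  4  4  4  5  6  7
 D  0  1  2  2  3  4  4  5  5  6  7
 D  0  1  2  2  3  4  4  5  5  6  7
 R  0  1  2  2  3  4  5  5  5  6  7
 D  0  1  2  2  3  4  5  6  6  6  7
 R  0  1  2  2  3  4  5  6  6  6  7
dp[15][10] = 7. One LCS (by backtracking along matches): RWWDWDR.

7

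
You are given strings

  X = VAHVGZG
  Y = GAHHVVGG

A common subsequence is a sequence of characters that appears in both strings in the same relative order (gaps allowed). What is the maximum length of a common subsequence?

5

Taking A at X[2]=Y[2]; then H at X[3]=Y[4]; then V at X[4]=Y[6]; then G at X[5]=Y[7]; then G at X[7]=Y[8] gives a common subsequence of length 5, and the DP table's final entry dp[7][8] is also 5, so no common subsequence is longer.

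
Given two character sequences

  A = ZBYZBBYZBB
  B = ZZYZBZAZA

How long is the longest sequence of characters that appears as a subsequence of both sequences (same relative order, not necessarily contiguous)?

Let dp[i][j] be the LCS length of the first i characters of A and the first j characters of B. dp[i][j] = dp[i-1][j-1]+1 when the i-th and j-th characters match, else max(dp[i-1][j], dp[i][j-1]).
    ·  Z  Z  Y  Z  B  Z  A  Z  A
 ·  0  0  0  0  0  0  0  0  0  0
 Z  0  1  1  1  1  1  1  1  1  1
 B  0  1  1  1  1  2  2  2  2  2
 Y  0  1  1  2  2  2  2  2  2  2
 Z  0  1  2  2  3  3  3  3  3  3
 B  0  1  2  2  3  4  4  4  4  4
 B  0  1  2  2  3  4  4  4  4  4
 Y  0  1  2  3  3  4  4  4  4  4
 Z  0  1  2  3  4  4  5  5  5  5
 B  0  1  2  3  4  5  5  5  5  5
 B  0  1  2  3  4  5  5  5  5  5
dp[10][9] = 5. One LCS (by backtracking along matches): ZYZBZ.

5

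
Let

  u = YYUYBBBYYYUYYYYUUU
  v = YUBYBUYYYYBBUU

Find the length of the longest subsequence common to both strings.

One common subsequence of length 11: Y at u[2]=v[1]; then U at u[3]=v[2]; then Y at u[4]=v[4]; then B at u[7]=v[5]; then U at u[11]=v[6]; then Y at u[12]=v[7]; then Y at u[13]=v[8]; then Y at u[14]=v[9]; then Y at u[15]=v[10]; then U at u[17]=v[13]; then U at u[18]=v[14]. The LCS DP gives dp[18][14] = 11, so this is optimal.

11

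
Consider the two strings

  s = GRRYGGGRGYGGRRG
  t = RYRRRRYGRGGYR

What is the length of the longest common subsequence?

Taking R at s[2]=t[5], R at s[3]=t[6], Y at s[4]=t[7], G at s[5]=t[8], G at s[7]=t[10], G at s[9]=t[11], Y at s[10]=t[12], R at s[14]=t[13] gives a common subsequence of length 8. dp[15][13] = 8 confirms this is the maximum.

8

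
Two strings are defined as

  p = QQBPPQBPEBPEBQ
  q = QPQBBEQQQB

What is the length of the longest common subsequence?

One common subsequence of length 7: Q [2,1] → P [5,2] → Q [6,3] → B [7,4] → B [10,5] → E [12,6] → B [13,10]. The LCS DP gives dp[14][10] = 7, so this is optimal.

7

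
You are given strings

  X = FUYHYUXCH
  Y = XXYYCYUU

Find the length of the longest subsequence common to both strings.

3

Let dp[i][j] be the LCS length of the first i characters of X and the first j characters of Y. dp[i][j] = dp[i-1][j-1]+1 when the i-th and j-th characters match, else max(dp[i-1][j], dp[i][j-1]).
    ·  X  X  Y  Y  C  Y  U  U
 ·  0  0  0  0  0  0  0  0  0
 F  0  0  0  0  0  0  0  0  0
 U  0  0  0  0  0  0  0  1  1
 Y  0  0  0  1  1  1  1  1  1
 H  0  0  0  1  1  1  1  1  1
 Y  0  0  0  1  2  2  2  2  2
 U  0  0  0  1  2  2  2  3  3
 X  0  1  1  1  2  2  2  3  3
 C  0  1  1  1  2  3  3  3  3
 H  0  1  1  1  2  3  3  3  3
dp[9][8] = 3. One LCS (by backtracking along matches): YYU.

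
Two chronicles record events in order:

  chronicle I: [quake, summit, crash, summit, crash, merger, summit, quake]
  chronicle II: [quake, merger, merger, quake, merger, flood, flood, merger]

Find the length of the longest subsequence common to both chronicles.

Match quake [1,1] → merger [6,3] → quake [8,4] — 3 events in the same relative order in both. The LCS DP gives dp[8][8] = 3, so this is optimal.

3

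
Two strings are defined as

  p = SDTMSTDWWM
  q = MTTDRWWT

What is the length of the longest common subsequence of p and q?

Pick T [3,2]; then T [6,3]; then D [7,4]; then W [8,6]; then W [9,7]; all 5 characters appear in both, in order. dp[10][8] = 5 confirms this is the maximum.

5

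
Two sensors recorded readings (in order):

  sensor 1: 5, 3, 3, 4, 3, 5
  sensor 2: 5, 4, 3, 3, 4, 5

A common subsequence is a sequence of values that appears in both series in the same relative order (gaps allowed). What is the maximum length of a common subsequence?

5

Let dp[i][j] be the LCS length of the first i values of sensor 1 and the first j values of sensor 2. dp[i][j] = dp[i-1][j-1]+1 when the i-th and j-th values match, else max(dp[i-1][j], dp[i][j-1]).
    ·  5  4  3  3  4  5
 ·  0  0  0  0  0  0  0
 5  0  1  1  1  1  1  1
 3  0  1  1  2  2  2  2
 3  0  1  1  2  3  3  3
 4  0  1  2  2  3  4  4
 3  0  1  2  3  3  4  4
 5  0  1  2  3  3  4  5
dp[6][6] = 5. One LCS (by backtracking along matches): 5, 3, 3, 4, 5.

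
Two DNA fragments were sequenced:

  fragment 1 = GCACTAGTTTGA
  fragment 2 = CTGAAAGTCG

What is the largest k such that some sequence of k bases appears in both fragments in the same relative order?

6

Pick G (fragment 1 #1, fragment 2 #3) → A (fragment 1 #3, fragment 2 #5) → A (fragment 1 #6, fragment 2 #6) → G (fragment 1 #7, fragment 2 #7) → T (fragment 1 #8, fragment 2 #8) → G (fragment 1 #11, fragment 2 #10); all 6 bases appear in both, in order. dp[12][10] = 6 confirms this is the maximum.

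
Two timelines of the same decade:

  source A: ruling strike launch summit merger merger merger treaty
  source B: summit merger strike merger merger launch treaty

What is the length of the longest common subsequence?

One common subsequence of length 5: summit at source A[4]=source B[1], then merger at source A[5]=source B[2], then merger at source A[6]=source B[4], then merger at source A[7]=source B[5], then treaty at source A[8]=source B[7]. dp[8][7] = 5 confirms this is the maximum.

5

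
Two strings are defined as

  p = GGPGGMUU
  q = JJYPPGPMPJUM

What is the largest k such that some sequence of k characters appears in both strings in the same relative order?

Match G at p[2]=q[6]; then P at p[3]=q[7]; then M at p[6]=q[8]; then U at p[7]=q[11] — 4 characters in the same relative order in both. Since dp[8][12] = 4, nothing longer is possible.

4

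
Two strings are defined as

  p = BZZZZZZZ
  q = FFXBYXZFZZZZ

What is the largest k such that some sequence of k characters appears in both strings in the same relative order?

Let dp[i][j] be the LCS length of the first i characters of p and the first j characters of q. dp[i][j] = dp[i-1][j-1]+1 when the i-th and j-th characters match, else max(dp[i-1][j], dp[i][j-1]).
    ·  F  F  X  B  Y  X  Z  F  Z  Z  Z  Z
 ·  0  0  0  0  0  0  0  0  0  0  0  0  0
 B  0  0  0  0  1  1  1  1  1  1  1  1  1
 Z  0  0  0  0  1  1  1  2  2  2  2  2  2
 Z  0  0  0  0  1  1  1  2  2  3  3  3  3
 Z  0  0  0  0  1  1  1  2  2  3  4  4  4
 Z  0  0  0  0  1  1  1  2  2  3  4  5  5
 Z  0  0  0  0  1  1  1  2  2  3  4  5  6
 Z  0  0  0  0  1  1  1  2  2  3  4  5  6
 Z  0  0  0  0  1  1  1  2  2  3  4  5  6
dp[8][12] = 6. One LCS (by backtracking along matches): BZZZZZ.

6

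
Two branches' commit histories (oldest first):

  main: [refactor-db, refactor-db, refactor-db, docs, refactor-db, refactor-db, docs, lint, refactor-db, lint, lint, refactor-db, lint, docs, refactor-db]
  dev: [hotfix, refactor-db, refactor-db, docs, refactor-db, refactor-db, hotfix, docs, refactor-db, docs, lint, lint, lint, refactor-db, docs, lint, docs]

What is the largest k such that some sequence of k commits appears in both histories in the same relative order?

12

Match refactor-db at main[1]=dev[3], refactor-db at main[2]=dev[5], refactor-db at main[3]=dev[6], docs at main[4]=dev[8], refactor-db at main[6]=dev[9], docs at main[7]=dev[10], lint at main[8]=dev[11], lint at main[10]=dev[12], lint at main[11]=dev[13], refactor-db at main[12]=dev[14], lint at main[13]=dev[16], docs at main[14]=dev[17] — 12 commits in the same relative order in both. dp[15][17] = 12 confirms this is the maximum.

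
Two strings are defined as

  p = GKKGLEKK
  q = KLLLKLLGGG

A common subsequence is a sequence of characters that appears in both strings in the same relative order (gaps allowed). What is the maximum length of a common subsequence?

3

Match K (p #2, q #1) → K (p #3, q #5) → G (p #4, q #10) — 3 characters in the same relative order in both. The LCS DP gives dp[8][10] = 3, so this is optimal.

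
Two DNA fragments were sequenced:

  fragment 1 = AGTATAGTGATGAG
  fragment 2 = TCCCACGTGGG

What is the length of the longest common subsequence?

Pick T at fragment 1[3]=fragment 2[1] → A at fragment 1[4]=fragment 2[5] → G at fragment 1[7]=fragment 2[7] → T at fragment 1[8]=fragment 2[8] → G at fragment 1[9]=fragment 2[9] → G at fragment 1[12]=fragment 2[10] → G at fragment 1[14]=fragment 2[11]; all 7 bases appear in both, in order. The LCS DP gives dp[14][11] = 7, so this is optimal.

7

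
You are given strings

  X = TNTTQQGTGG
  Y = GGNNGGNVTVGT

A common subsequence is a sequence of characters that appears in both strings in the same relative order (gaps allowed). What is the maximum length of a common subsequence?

4

One common subsequence of length 4: N (X #2, Y #7), then T (X #3, Y #9), then G (X #7, Y #11), then T (X #8, Y #12), and the DP table's final entry dp[10][12] is also 4, so no common subsequence is longer.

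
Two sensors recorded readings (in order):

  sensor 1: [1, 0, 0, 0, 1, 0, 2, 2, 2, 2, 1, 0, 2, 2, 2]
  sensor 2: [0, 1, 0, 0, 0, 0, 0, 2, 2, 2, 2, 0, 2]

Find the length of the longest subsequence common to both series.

11

Pick 1 [1,2], 0 [2,4], 0 [3,5], 0 [4,6], 0 [6,7], 2 [7,8], 2 [8,9], 2 [9,10], 2 [10,11], 0 [12,12], 2 [15,13]; all 11 values appear in both, in order, and the DP table's final entry dp[15][13] is also 11, so no common subsequence is longer.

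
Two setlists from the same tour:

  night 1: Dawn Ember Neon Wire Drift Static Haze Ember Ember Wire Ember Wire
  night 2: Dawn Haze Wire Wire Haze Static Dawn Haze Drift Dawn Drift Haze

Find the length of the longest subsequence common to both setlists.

Match Dawn (night 1 #1, night 2 #1); then Wire (night 1 #4, night 2 #4); then Drift (night 1 #5, night 2 #11); then Haze (night 1 #7, night 2 #12) — 4 songs in the same relative order in both. Since dp[12][12] = 4, nothing longer is possible.

4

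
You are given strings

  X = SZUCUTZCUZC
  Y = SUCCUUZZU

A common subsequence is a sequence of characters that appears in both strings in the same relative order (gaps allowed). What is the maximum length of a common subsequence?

6

Let dp[i][j] be the LCS length of the first i characters of X and the first j characters of Y. dp[i][j] = dp[i-1][j-1]+1 when the i-th and j-th characters match, else max(dp[i-1][j], dp[i][j-1]).
    ·  S  U  C  C  U  U  Z  Z  U
 ·  0  0  0  0  0  0  0  0  0  0
 S  0  1  1  1  1  1  1  1  1  1
 Z  0  1  1  1  1  1  1  2  2  2
 U  0  1  2  2  2  2  2  2  2  3
 C  0  1  2  3  3  3  3  3  3  3
 U  0  1  2  3  3  4  4  4  4  4
 T  0  1  2  3  3  4  4  4  4  4
 Z  0  1  2  3  3  4  4  5  5  5
 C  0  1  2  3  4  4  4  5  5  5
 U  0  1  2  3  4  5  5  5  5  6
 Z  0  1  2  3  4  5  5  6  6  6
 C  0  1  2  3  4  5  5  6  6  6
dp[11][9] = 6. One LCS (by backtracking along matches): SUCUZU.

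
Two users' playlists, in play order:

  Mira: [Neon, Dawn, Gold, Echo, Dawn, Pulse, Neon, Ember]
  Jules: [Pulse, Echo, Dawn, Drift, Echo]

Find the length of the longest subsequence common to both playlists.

2

Taking Dawn [2,3], Echo [4,5] gives a common subsequence of length 2. dp[8][5] = 2 confirms this is the maximum.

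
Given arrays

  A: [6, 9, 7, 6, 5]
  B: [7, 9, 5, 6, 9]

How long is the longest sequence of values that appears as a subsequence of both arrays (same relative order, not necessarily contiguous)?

2

Let dp[i][j] be the LCS length of the first i values of A and the first j values of B. dp[i][j] = dp[i-1][j-1]+1 when the i-th and j-th values match, else max(dp[i-1][j], dp[i][j-1]).
    ·  7  9  5  6  9
 ·  0  0  0  0  0  0
 6  0  0  0  0  1  1
 9  0  0  1  1  1  2
 7  0  1  1  1  1  2
 6  0  1  1  1  2  2
 5  0  1  1  2  2  2
dp[5][5] = 2. One LCS (by backtracking along matches): 6, 9.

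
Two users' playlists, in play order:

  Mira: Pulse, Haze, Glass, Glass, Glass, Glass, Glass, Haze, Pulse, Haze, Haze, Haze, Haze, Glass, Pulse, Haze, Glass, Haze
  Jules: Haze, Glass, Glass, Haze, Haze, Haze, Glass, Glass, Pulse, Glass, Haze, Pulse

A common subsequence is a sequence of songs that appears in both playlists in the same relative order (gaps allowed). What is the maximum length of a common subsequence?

10

Match Haze (Mira #2, Jules #1), Glass (Mira #6, Jules #2), Glass (Mira #7, Jules #3), Haze (Mira #8, Jules #4), Haze (Mira #10, Jules #5), Haze (Mira #11, Jules #6), Glass (Mira #14, Jules #8), Pulse (Mira #15, Jules #9), Glass (Mira #17, Jules #10), Haze (Mira #18, Jules #11) — 10 songs in the same relative order in both. The LCS DP gives dp[18][12] = 10, so this is optimal.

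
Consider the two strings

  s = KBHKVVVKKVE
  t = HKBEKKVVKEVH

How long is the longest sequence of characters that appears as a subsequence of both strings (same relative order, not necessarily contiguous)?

Let dp[i][j] be the LCS length of the first i characters of s and the first j characters of t. dp[i][j] = dp[i-1][j-1]+1 when the i-th and j-th characters match, else max(dp[i-1][j], dp[i][j-1]).
    ·  H  K  B  E  K  K  V  V  K  E  V  H
 ·  0  0  0  0  0  0  0  0  0  0  0  0  0
 K  0  0  1  1  1  1  1  1  1  1  1  1  1
 B  0  0  1  2  2  2  2  2  2  2  2  2  2
 H  0  1  1  2  2  2  2  2  2  2  2  2  3
 K  0  1  2  2  2  3  3  3  3  3  3  3  3
 V  0  1  2  2  2  3  3  4  4  4  4  4  4
 V  0  1  2  2  2  3  3  4  5  5  5  5  5
 V  0  1  2  2  2  3  3  4  5  5  5  6  6
 K  0  1  2  2  2  3  4  4  5  6  6  6  6
 K  0  1  2  2  2  3  4  4  5  6  6  6  6
 V  0  1  2  2  2  3  4  5  5  6  6  7  7
 E  0  1  2  2  3  3  4  5  5  6  7  7  7
dp[11][12] = 7. One LCS (by backtracking along matches): KBKVVKV.

7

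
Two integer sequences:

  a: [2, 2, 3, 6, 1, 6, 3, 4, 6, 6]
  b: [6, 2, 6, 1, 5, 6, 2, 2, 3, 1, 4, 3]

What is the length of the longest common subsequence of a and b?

Let dp[i][j] be the LCS length of the first i values of a and the first j values of b. dp[i][j] = dp[i-1][j-1]+1 when the i-th and j-th values match, else max(dp[i-1][j], dp[i][j-1]).
    ·  6  2  6  1  5  6  2  2  3  1  4  3
 ·  0  0  0  0  0  0  0  0  0  0  0  0  0
 2  0  0  1  1  1  1  1  1  1  1  1  1  1
 2  0  0  1  1  1  1  1  2  2  2  2  2  2
 3  0  0  1  1  1  1  1  2  2  3  3  3  3
 6  0  1  1  2  2  2  2  2  2  3  3  3  3
 1  0  1  1  2  3  3  3  3  3  3  4  4  4
 6  0  1  1  2  3  3  4  4  4  4  4  4  4
 3  0  1  1  2  3  3  4  4  4  5  5  5  5
 4  0  1  1  2  3  3  4  4  4  5  5  6  6
 6  0  1  1  2  3  3  4  4  4  5  5  6  6
 6  0  1  1  2  3  3  4  4  4  5  5  6  6
dp[10][12] = 6. One LCS (by backtracking along matches): 2, 6, 1, 6, 3, 4.

6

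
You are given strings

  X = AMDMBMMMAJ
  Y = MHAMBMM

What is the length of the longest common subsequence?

Let dp[i][j] be the LCS length of the first i characters of X and the first j characters of Y. dp[i][j] = dp[i-1][j-1]+1 when the i-th and j-th characters match, else max(dp[i-1][j], dp[i][j-1]).
    ·  M  H  A  M  B  M  M
 ·  0  0  0  0  0  0  0  0
 A  0  0  0  1  1  1  1  1
 M  0  1  1  1  2  2  2  2
 D  0  1  1  1  2  2  2  2
 M  0  1  1  1  2  2  3  3
 B  0  1  1  1  2  3  3  3
 M  0  1  1  1  2  3  4  4
 M  0  1  1  1  2  3  4  5
 M  0  1  1  1  2  3  4  5
 A  0  1  1  2  2  3  4  5
 J  0  1  1  2  2  3  4  5
dp[10][7] = 5. One LCS (by backtracking along matches): AMBMM.

5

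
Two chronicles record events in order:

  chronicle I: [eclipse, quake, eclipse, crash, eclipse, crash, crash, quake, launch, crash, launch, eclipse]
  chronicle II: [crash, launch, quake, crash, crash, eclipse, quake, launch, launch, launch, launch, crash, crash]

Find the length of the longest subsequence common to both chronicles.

6

One common subsequence of length 6: quake (chronicle I #2, chronicle II #3), then crash (chronicle I #4, chronicle II #5), then eclipse (chronicle I #5, chronicle II #6), then quake (chronicle I #8, chronicle II #7), then launch (chronicle I #9, chronicle II #11), then crash (chronicle I #10, chronicle II #13). dp[12][13] = 6 confirms this is the maximum.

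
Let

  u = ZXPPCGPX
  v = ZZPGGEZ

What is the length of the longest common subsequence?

3

Pick Z at u[1]=v[2], P at u[3]=v[3], G at u[6]=v[5]; all 3 characters appear in both, in order. Since dp[8][7] = 3, nothing longer is possible.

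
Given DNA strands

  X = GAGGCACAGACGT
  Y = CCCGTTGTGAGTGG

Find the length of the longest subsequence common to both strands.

6

Pick G at X[1]=Y[4], G at X[3]=Y[7], G at X[4]=Y[9], A at X[6]=Y[10], G at X[9]=Y[13], G at X[12]=Y[14]; all 6 bases appear in both, in order. dp[13][14] = 6 confirms this is the maximum.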